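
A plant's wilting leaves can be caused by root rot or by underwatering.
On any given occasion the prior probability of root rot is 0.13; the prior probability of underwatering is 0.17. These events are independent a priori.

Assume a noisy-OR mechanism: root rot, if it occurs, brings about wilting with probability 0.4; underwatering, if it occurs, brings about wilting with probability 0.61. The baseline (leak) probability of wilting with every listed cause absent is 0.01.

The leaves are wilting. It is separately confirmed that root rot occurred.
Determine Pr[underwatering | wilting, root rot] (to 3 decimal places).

Under noisy-OR, P(wilting | causes) = 1 − (1−0.01)·∏(1−qᵢ) over the active causes.
P(wilting | root rot) = 0.406*0.83 + 0.76834*0.17 = 0.336980 + 0.130618 = 0.467598
Of this, 0.130618 comes from 0.76834*0.17 (the underwatering=true cases).
P(underwatering | wilting, root rot) = 0.130618 / 0.467598 ≈ 0.279

Pr[underwatering | wilting, root rot] ≈ 0.279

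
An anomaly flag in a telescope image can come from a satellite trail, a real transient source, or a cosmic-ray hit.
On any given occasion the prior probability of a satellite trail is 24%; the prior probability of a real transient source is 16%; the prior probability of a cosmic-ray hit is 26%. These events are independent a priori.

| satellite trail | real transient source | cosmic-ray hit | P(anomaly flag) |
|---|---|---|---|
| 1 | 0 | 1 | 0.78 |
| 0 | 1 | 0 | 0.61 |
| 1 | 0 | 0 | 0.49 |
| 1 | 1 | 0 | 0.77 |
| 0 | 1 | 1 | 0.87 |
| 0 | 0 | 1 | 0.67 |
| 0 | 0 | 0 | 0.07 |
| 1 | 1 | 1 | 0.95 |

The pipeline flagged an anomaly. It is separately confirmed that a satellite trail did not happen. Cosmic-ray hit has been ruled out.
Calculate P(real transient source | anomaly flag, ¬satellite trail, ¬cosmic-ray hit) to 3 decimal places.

By total probability over both values of real transient source:
  P(anomaly flag | ¬satellite trail, ¬cosmic-ray hit) = 0.07·0.84 + 0.61·0.16
        = 0.058800 + 0.097600 = 0.156400
Configurations with real transient source contribute 0.097600, so
  P(real transient source | anomaly flag, ¬satellite trail, ¬cosmic-ray hit) = 0.097600 / 0.156400 ≈ 0.624

P(real transient source | anomaly flag, ¬satellite trail, ¬cosmic-ray hit) ≈ 0.624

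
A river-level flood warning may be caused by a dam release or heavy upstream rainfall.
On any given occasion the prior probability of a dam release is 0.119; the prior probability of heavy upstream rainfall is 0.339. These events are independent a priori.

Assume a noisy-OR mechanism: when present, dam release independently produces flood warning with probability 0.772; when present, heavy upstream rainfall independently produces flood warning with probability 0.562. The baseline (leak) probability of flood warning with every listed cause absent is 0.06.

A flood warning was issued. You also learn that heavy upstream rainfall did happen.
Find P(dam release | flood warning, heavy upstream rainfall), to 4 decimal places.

Under noisy-OR, P(flood warning | causes) = 1 − (1−0.06)·∏(1−qᵢ) over the active causes.
Numerator (weight on configurations with dam release): 0.906128*0.119 = 0.107829
Normalizer over all consistent configurations: 0.58828*0.881 + 0.906128*0.119 = 0.626104
Posterior = 0.107829 / 0.626104 ≈ 0.1722

P(dam release | flood warning, heavy upstream rainfall) ≈ 0.1722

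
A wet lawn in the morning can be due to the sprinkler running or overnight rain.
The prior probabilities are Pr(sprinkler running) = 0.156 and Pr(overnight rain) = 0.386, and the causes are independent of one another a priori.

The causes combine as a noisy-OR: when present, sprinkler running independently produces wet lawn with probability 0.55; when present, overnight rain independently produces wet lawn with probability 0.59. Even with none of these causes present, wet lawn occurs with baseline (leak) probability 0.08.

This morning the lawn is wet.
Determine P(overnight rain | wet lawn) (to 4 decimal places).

P(overnight rain | wet lawn) ≈ 0.7216

Under noisy-OR, P(wet lawn | causes) = 1 − (1−0.08)·∏(1−qᵢ) over the active causes.
Weight on overnight rain=true, given the evidence: 0.202898 + 0.049995 = 0.252893
The normalizing constant is 0.08*0.844*0.614 + 0.6228*0.844*0.386 + 0.586*0.156*0.614 + 0.83026*0.156*0.386 = 0.350479
Posterior = 0.252893 / 0.350479 ≈ 0.7216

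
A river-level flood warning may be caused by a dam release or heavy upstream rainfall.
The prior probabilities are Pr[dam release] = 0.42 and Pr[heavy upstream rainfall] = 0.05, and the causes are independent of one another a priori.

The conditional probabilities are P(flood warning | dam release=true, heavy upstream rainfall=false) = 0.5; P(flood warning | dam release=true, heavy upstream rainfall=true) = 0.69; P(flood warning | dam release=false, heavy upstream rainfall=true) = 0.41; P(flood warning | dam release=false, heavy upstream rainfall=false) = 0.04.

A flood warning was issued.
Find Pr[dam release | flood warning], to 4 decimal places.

Pr[dam release | flood warning] ≈ 0.8631

For the numerator, keep only dam release=true terms: 0.199500 + 0.014490 = 0.213990
Denominator P(flood warning): 0.04×0.58×0.95 + 0.41×0.58×0.05 + 0.5×0.42×0.95 + 0.69×0.42×0.05 = 0.247920
Posterior = 0.213990 / 0.247920 ≈ 0.8631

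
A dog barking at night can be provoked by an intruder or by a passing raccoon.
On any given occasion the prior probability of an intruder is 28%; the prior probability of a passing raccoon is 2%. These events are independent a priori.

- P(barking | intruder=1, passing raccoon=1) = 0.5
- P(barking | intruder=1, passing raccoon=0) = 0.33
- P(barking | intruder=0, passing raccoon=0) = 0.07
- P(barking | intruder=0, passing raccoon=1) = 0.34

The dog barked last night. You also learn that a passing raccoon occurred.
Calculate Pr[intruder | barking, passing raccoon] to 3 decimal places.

Pr[intruder | barking, passing raccoon] ≈ 0.364

Sum P(barking|·) weighted by the priors over both values of intruder:
  P(barking | passing raccoon) = 0.34·0.72 + 0.5·0.28
        = 0.244800 + 0.140000 = 0.384800
The terms with intruder present sum to 0.140000, so
  P(intruder | barking, passing raccoon) = 0.140000 / 0.384800 ≈ 0.364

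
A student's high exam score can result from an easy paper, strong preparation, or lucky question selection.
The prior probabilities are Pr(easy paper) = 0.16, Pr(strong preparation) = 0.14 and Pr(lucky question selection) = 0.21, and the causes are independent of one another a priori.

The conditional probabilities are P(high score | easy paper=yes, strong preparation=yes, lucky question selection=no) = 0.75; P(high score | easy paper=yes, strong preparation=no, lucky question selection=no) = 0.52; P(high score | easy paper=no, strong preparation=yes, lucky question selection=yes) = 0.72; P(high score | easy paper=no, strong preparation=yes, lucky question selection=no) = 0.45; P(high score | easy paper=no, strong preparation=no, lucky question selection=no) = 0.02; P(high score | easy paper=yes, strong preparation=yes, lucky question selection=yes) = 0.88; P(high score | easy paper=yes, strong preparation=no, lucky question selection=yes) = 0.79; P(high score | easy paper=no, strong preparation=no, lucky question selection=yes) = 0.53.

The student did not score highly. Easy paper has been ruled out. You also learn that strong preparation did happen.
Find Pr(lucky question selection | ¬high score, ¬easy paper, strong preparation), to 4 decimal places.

Pr(lucky question selection | ¬high score, ¬easy paper, strong preparation) ≈ 0.1192

P(¬high score | ¬easy paper, strong preparation) = 0.55×0.79 + 0.28×0.21 = 0.434500 + 0.058800 = 0.493300
Restricting to configurations with lucky question selection present: 0.28×0.21 = 0.058800.
So P(lucky question selection | ¬high score, ¬easy paper, strong preparation) = 0.058800/0.493300 ≈ 0.1192.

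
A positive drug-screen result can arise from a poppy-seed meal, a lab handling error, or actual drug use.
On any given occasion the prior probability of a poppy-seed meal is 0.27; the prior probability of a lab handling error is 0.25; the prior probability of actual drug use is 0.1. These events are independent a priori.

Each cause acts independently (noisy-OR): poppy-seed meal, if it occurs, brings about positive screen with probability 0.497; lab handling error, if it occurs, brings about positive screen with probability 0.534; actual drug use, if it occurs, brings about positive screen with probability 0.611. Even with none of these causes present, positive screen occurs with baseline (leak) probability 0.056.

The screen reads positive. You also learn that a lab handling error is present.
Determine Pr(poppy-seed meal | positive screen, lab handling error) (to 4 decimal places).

Under noisy-OR, P(positive screen | causes) = 1 − (1−0.056)·∏(1−qᵢ) over the active causes.
P(positive screen | lab handling error) = 0.560096*0.73*0.9 + 0.828877*0.73*0.1 + 0.778728*0.27*0.9 + 0.913925*0.27*0.1 = 0.367983 + 0.060508 + 0.189231 + 0.024676 = 0.642398
Restricting to configurations with poppy-seed meal present: 0.189231 + 0.024676 = 0.213907.
Hence the posterior is 0.213907/0.642398 ≈ 0.3330.

Pr(poppy-seed meal | positive screen, lab handling error) ≈ 0.3330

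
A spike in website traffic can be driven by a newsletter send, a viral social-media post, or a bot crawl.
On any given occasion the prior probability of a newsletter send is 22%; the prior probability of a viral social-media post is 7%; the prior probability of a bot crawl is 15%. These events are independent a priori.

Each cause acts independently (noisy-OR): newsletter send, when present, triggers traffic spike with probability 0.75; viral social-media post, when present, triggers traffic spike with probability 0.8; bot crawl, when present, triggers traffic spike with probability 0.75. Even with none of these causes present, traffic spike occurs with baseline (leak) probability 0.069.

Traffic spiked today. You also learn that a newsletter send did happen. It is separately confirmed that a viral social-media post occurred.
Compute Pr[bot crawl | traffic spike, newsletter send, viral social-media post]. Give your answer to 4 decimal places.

Pr[bot crawl | traffic spike, newsletter send, viral social-media post] ≈ 0.1546

Under noisy-OR, P(traffic spike | causes) = 1 − (1−0.069)·∏(1−qᵢ) over the active causes.
Numerator (weight on configurations with bot crawl): 0.988363*0.15 = 0.148254
Denominator P(traffic spike | newsletter send, viral social-media post): 0.95345*0.85 + 0.988363*0.15 = 0.958687
Posterior = 0.148254 / 0.958687 ≈ 0.1546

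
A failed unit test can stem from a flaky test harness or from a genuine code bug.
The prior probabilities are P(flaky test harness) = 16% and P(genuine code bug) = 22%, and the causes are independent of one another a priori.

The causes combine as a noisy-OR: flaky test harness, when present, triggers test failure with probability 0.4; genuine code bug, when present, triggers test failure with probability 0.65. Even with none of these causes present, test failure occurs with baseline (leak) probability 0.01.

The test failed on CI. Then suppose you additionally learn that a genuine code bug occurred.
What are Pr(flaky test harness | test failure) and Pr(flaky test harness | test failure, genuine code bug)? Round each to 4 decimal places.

Pr(flaky test harness | test failure) ≈ 0.3816; Pr(flaky test harness | test failure, genuine code bug) ≈ 0.1876

Under noisy-OR, P(test failure | causes) = 1 − (1−0.01)·∏(1−qᵢ) over the active causes.
P(test failure) = 0.01·0.84·0.78 + 0.6535·0.84·0.22 + 0.406·0.16·0.78 + 0.7921·0.16·0.22 = 0.006552 + 0.120767 + 0.050669 + 0.027882 = 0.205870
Of this, 0.078551 comes from 0.050669 + 0.027882 (the flaky test harness=true cases).
P(flaky test harness | test failure) = 0.078551 / 0.205870 ≈ 0.3816

Now also conditioning on genuine code bug=true:
Sum P(test failure|·) weighted by the priors over both values of flaky test harness:
  P(test failure | genuine code bug) = 0.6535×0.84 + 0.7921×0.16
        = 0.548940 + 0.126736 = 0.675676
Keeping only the flaky test harness-present terms gives 0.126736, so
  P(flaky test harness | test failure, genuine code bug) = 0.126736 / 0.675676 ≈ 0.1876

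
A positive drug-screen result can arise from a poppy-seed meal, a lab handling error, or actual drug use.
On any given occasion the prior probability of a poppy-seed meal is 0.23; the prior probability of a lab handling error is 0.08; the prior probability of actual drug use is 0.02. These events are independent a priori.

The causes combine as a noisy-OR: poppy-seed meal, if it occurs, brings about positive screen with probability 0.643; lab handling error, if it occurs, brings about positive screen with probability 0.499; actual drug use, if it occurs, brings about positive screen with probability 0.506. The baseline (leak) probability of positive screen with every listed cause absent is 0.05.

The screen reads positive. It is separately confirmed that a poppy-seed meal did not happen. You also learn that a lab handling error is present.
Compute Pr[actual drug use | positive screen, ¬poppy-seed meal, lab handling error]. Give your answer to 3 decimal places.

Under noisy-OR, P(positive screen | causes) = 1 − (1−0.05)·∏(1−qᵢ) over the active causes.
By total probability over both values of actual drug use:
  P(positive screen | ¬poppy-seed meal, lab handling error) = 0.52405·0.98 + 0.764881·0.02
        = 0.513569 + 0.015298 = 0.528867
Configurations with actual drug use contribute 0.015298, so
  P(actual drug use | positive screen, ¬poppy-seed meal, lab handling error) = 0.015298 / 0.528867 ≈ 0.029

Pr[actual drug use | positive screen, ¬poppy-seed meal, lab handling error] ≈ 0.029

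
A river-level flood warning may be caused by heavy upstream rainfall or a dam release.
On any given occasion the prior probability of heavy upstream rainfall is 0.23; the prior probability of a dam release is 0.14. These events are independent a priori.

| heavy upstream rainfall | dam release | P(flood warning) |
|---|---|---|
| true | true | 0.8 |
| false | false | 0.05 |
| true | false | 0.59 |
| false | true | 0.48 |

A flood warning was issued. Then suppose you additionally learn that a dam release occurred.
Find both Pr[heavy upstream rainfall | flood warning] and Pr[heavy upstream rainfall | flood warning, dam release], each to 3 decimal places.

Pr[heavy upstream rainfall | flood warning] ≈ 0.627; Pr[heavy upstream rainfall | flood warning, dam release] ≈ 0.332

P(flood warning) = 0.05×0.77×0.86 + 0.48×0.77×0.14 + 0.59×0.23×0.86 + 0.8×0.23×0.14 = 0.033110 + 0.051744 + 0.116702 + 0.025760 = 0.227316
Restricting to configurations with heavy upstream rainfall present: 0.116702 + 0.025760 = 0.142462.
So P(heavy upstream rainfall | flood warning) = 0.142462/0.227316 ≈ 0.627.

With the extra evidence:
Enumerate both values of heavy upstream rainfall and weight by the priors:
  P(flood warning | dam release) = 0.48·0.77 + 0.8·0.23
        = 0.369600 + 0.184000 = 0.553600
The terms with heavy upstream rainfall present sum to 0.184000, so
  P(heavy upstream rainfall | flood warning, dam release) = 0.184000 / 0.553600 ≈ 0.332
The drop from 0.627 to 0.332 is the explaining-away (discounting) effect.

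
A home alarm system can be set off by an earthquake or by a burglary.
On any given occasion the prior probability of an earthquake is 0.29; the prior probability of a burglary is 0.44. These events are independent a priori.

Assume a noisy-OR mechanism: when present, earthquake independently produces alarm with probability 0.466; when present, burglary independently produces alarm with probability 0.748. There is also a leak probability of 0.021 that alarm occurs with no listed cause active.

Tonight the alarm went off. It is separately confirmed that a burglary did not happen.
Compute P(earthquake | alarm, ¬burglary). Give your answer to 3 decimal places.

Under noisy-OR, P(alarm | causes) = 1 − (1−0.021)·∏(1−qᵢ) over the active causes.
For the numerator, keep only earthquake=true terms: 0.477214*0.29 = 0.138392
Normalizer over all consistent configurations: 0.021*0.71 + 0.477214*0.29 = 0.153302
P(earthquake | alarm, ¬burglary) = 0.138392/0.153302 ≈ 0.903

P(earthquake | alarm, ¬burglary) ≈ 0.903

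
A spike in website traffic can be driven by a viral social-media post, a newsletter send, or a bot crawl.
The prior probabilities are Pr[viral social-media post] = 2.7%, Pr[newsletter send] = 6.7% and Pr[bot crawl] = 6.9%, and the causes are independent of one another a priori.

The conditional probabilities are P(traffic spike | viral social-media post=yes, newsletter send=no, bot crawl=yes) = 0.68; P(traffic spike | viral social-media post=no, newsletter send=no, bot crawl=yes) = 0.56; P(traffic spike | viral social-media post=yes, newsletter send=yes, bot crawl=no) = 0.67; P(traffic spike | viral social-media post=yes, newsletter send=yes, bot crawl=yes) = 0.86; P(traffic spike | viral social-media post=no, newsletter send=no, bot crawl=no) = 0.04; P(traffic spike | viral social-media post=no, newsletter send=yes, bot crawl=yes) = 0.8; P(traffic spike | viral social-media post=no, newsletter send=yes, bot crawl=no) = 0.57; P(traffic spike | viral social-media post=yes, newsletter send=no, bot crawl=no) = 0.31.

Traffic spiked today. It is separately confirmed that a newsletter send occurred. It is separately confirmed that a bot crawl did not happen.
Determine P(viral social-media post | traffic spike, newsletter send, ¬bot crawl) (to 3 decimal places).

P(viral social-media post | traffic spike, newsletter send, ¬bot crawl) ≈ 0.032

Numerator (weight on configurations with viral social-media post): 0.67×0.027 = 0.018090
The normalizing constant is 0.57×0.973 + 0.67×0.027 = 0.572700
Posterior = 0.018090 / 0.572700 ≈ 0.032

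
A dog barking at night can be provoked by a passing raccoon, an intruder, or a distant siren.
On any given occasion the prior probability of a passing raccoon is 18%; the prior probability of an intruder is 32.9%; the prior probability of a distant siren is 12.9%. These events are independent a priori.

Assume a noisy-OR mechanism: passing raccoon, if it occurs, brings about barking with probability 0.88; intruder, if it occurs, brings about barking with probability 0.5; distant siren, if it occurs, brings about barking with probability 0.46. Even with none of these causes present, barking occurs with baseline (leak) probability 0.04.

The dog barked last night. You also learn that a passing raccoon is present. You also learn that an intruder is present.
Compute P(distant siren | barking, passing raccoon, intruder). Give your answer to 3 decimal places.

P(distant siren | barking, passing raccoon, intruder) ≈ 0.132

Under noisy-OR, P(barking | causes) = 1 − (1−0.04)·∏(1−qᵢ) over the active causes.
P(barking | passing raccoon, intruder) = 0.9424×0.871 + 0.968896×0.129 = 0.820830 + 0.124988 = 0.945818
Restricting to configurations with distant siren present: 0.968896×0.129 = 0.124988.
Hence the posterior is 0.124988/0.945818 ≈ 0.132.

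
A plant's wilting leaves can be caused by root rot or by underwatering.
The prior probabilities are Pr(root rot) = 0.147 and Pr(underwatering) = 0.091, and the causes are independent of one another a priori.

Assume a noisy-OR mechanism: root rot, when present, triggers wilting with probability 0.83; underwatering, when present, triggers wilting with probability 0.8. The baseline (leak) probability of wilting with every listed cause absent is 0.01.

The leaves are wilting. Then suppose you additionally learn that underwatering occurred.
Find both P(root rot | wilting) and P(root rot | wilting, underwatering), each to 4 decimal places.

P(root rot | wilting) ≈ 0.6393; P(root rot | wilting, underwatering) ≈ 0.1719

Under noisy-OR, P(wilting | causes) = 1 − (1−0.01)·∏(1−qᵢ) over the active causes.
By total probability over the 4 (root rot, underwatering) configurations:
  P(wilting) = 0.01×0.853×0.909 + 0.802×0.853×0.091 + 0.8317×0.147×0.909 + 0.96634×0.147×0.091
        = 0.007754 + 0.062254 + 0.111134 + 0.012927 = 0.194069
The terms with root rot present sum to 0.124061, so
  P(root rot | wilting) = 0.124061 / 0.194069 ≈ 0.6393

Now also conditioning on underwatering=true:
Weight on root rot=true, given the evidence: 0.96634×0.147 = 0.142052
The normalizing constant is 0.802×0.853 + 0.96634×0.147 = 0.826158
P(root rot | wilting, underwatering) = 0.142052/0.826158 ≈ 0.1719
— underwatering explains away the evidence for root rot.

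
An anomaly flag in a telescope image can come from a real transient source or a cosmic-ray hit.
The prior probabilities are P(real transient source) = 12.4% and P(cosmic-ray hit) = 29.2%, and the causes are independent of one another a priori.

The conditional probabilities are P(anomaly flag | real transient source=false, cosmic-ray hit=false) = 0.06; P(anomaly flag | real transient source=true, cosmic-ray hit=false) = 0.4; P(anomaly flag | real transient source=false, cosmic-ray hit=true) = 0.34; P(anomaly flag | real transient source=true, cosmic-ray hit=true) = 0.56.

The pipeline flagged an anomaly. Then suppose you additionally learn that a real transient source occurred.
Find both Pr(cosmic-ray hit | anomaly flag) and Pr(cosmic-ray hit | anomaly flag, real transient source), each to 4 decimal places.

Pr(cosmic-ray hit | anomaly flag) ≈ 0.5972; Pr(cosmic-ray hit | anomaly flag, real transient source) ≈ 0.3660

P(anomaly flag) = 0.06×0.876×0.708 + 0.34×0.876×0.292 + 0.4×0.124×0.708 + 0.56×0.124×0.292 = 0.037212 + 0.086969 + 0.035117 + 0.020276 = 0.179574
The cosmic-ray hit-present share is 0.086969 + 0.020276 = 0.107245.
So P(cosmic-ray hit | anomaly flag) = 0.107245/0.179574 ≈ 0.5972.

Now also conditioning on real transient source=true:
P(anomaly flag | real transient source) = 0.4*0.708 + 0.56*0.292 = 0.283200 + 0.163520 = 0.446720
Restricting to configurations with cosmic-ray hit present: 0.56*0.292 = 0.163520.
P(cosmic-ray hit | anomaly flag, real transient source) = 0.163520 / 0.446720 ≈ 0.3660
The drop from 0.5972 to 0.3660 is the explaining-away (discounting) effect.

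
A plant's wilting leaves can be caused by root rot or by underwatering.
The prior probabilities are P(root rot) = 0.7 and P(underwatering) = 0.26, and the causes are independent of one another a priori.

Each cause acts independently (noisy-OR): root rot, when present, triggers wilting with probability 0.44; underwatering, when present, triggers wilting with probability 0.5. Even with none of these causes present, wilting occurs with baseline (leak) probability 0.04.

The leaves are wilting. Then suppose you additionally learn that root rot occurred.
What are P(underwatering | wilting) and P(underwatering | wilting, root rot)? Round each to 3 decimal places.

P(underwatering | wilting) ≈ 0.411; P(underwatering | wilting, root rot) ≈ 0.357

Under noisy-OR, P(wilting | causes) = 1 − (1−0.04)·∏(1−qᵢ) over the active causes.
Numerator (weight on configurations with underwatering): 0.040560 + 0.133078 = 0.173638
Normalizer over all consistent configurations: 0.04*0.3*0.74 + 0.52*0.3*0.26 + 0.4624*0.7*0.74 + 0.7312*0.7*0.26 = 0.422041
P(underwatering | wilting) = 0.173638/0.422041 ≈ 0.411

Now condition on the additional information:
Weight on underwatering=true, given the evidence: 0.7312·0.26 = 0.190112
Denominator P(wilting | root rot): 0.4624·0.74 + 0.7312·0.26 = 0.532288
P(underwatering | wilting, root rot) = 0.190112/0.532288 ≈ 0.357
Conditioning on root rot lowers the posterior on underwatering: the classic explaining-away effect in a common-effect structure.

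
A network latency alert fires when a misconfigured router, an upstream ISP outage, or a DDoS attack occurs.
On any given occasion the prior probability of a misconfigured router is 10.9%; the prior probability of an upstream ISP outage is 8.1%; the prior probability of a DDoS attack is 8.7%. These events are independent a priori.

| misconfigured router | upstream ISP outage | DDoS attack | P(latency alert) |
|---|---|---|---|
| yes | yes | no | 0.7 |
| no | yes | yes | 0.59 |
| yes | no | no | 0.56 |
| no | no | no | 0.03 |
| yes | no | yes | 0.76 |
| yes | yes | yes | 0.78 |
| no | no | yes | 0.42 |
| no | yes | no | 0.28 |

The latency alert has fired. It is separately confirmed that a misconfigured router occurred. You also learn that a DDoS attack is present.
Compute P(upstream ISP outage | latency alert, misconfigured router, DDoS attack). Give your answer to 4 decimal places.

P(latency alert | misconfigured router, DDoS attack) = 0.76×0.919 + 0.78×0.081 = 0.698440 + 0.063180 = 0.761620
The upstream ISP outage-present share is 0.78×0.081 = 0.063180.
So P(upstream ISP outage | latency alert, misconfigured router, DDoS attack) = 0.063180/0.761620 ≈ 0.0830.

P(upstream ISP outage | latency alert, misconfigured router, DDoS attack) ≈ 0.0830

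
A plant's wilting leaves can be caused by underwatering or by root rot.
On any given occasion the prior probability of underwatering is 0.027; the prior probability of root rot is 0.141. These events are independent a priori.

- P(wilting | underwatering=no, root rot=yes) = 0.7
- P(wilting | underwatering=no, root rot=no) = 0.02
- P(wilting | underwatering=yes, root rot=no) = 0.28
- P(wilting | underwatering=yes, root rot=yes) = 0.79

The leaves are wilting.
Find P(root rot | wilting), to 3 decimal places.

P(root rot | wilting) ≈ 0.810

Weight on root rot=true, given the evidence: 0.096035 + 0.003008 = 0.099043
Normalizer over all consistent configurations: 0.02×0.973×0.859 + 0.7×0.973×0.141 + 0.28×0.027×0.859 + 0.79×0.027×0.141 = 0.122253
Posterior = 0.099043 / 0.122253 ≈ 0.810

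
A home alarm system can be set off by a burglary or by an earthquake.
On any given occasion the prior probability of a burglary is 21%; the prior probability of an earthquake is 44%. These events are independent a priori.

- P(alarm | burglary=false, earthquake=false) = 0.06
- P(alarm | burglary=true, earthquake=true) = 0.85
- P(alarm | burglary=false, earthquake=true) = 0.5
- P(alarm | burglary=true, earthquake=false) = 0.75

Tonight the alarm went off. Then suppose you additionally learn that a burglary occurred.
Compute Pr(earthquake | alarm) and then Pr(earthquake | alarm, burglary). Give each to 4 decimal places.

Numerator (weight on configurations with earthquake): 0.173800 + 0.078540 = 0.252340
Normalizer over all consistent configurations: 0.06*0.79*0.56 + 0.5*0.79*0.44 + 0.75*0.21*0.56 + 0.85*0.21*0.44 = 0.367084
Posterior = 0.252340 / 0.367084 ≈ 0.6874

Now also conditioning on burglary=true:
Sum P(alarm|·) weighted by the priors over both values of earthquake:
  P(alarm | burglary) = 0.75×0.56 + 0.85×0.44
        = 0.420000 + 0.374000 = 0.794000
Configurations with earthquake contribute 0.374000, so
  P(earthquake | alarm, burglary) = 0.374000 / 0.794000 ≈ 0.4710
— burglary explains away the evidence for earthquake.

Pr(earthquake | alarm) ≈ 0.6874; Pr(earthquake | alarm, burglary) ≈ 0.4710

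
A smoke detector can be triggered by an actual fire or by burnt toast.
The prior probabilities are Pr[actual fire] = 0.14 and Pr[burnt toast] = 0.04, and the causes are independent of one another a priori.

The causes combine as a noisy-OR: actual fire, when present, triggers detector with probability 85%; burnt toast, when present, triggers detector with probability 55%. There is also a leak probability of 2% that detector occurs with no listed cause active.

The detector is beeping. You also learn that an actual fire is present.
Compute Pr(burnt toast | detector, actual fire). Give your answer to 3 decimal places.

Under noisy-OR, P(detector | causes) = 1 − (1−0.02)·∏(1−qᵢ) over the active causes.
P(detector | actual fire) = 0.853·0.96 + 0.93385·0.04 = 0.818880 + 0.037354 = 0.856234
Of this, 0.037354 comes from 0.93385·0.04 (the burnt toast=true cases).
So P(burnt toast | detector, actual fire) = 0.037354/0.856234 ≈ 0.044.

Pr(burnt toast | detector, actual fire) ≈ 0.044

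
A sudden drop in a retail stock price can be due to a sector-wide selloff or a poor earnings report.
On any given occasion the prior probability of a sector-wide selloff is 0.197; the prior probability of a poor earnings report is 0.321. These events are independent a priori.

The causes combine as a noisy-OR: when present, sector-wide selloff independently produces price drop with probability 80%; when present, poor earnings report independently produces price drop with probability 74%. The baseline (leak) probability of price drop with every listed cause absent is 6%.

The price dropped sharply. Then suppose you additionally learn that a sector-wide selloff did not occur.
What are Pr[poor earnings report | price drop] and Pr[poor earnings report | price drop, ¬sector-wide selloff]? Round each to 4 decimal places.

Under noisy-OR, P(price drop | causes) = 1 − (1−0.06)·∏(1−qᵢ) over the active causes.
By total probability over the 4 (sector-wide selloff, poor earnings report) configurations:
  P(price drop) = 0.06*0.803*0.679 + 0.7556*0.803*0.321 + 0.812*0.197*0.679 + 0.95112*0.197*0.321
        = 0.032714 + 0.194766 + 0.108616 + 0.060146 = 0.396242
Configurations with poor earnings report contribute 0.254912, so
  P(poor earnings report | price drop) = 0.254912 / 0.396242 ≈ 0.6433

Now also conditioning on sector-wide selloff≠true:
For the numerator, keep only poor earnings report=true terms: 0.7556*0.321 = 0.242548
Denominator P(price drop | ¬sector-wide selloff): 0.06*0.679 + 0.7556*0.321 = 0.283288
P(poor earnings report | price drop, ¬sector-wide selloff) = 0.242548/0.283288 ≈ 0.8562
Ruling out sector-wide selloff raises the posterior on poor earnings report — the flip side of explaining away.

Pr[poor earnings report | price drop] ≈ 0.6433; Pr[poor earnings report | price drop, ¬sector-wide selloff] ≈ 0.8562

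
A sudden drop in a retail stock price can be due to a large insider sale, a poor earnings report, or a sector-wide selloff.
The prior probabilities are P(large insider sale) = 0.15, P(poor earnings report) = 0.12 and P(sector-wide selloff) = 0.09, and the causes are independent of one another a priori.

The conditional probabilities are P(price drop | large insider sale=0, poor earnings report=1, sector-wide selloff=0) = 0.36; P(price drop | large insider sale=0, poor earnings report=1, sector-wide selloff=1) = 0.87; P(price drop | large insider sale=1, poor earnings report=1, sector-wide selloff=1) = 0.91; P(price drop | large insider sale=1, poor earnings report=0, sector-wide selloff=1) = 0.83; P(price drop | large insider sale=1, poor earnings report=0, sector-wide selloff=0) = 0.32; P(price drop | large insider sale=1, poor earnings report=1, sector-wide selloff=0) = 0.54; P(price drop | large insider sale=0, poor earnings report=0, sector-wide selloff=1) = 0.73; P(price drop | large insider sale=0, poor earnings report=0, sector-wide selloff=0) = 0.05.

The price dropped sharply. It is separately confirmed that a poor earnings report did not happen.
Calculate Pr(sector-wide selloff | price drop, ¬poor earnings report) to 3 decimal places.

For the numerator, keep only sector-wide selloff=true terms: 0.055845 + 0.011205 = 0.067050
Denominator P(price drop | ¬poor earnings report): 0.05×0.85×0.91 + 0.73×0.85×0.09 + 0.32×0.15×0.91 + 0.83×0.15×0.09 = 0.149405
P(sector-wide selloff | price drop, ¬poor earnings report) = 0.067050/0.149405 ≈ 0.449

Pr(sector-wide selloff | price drop, ¬poor earnings report) ≈ 0.449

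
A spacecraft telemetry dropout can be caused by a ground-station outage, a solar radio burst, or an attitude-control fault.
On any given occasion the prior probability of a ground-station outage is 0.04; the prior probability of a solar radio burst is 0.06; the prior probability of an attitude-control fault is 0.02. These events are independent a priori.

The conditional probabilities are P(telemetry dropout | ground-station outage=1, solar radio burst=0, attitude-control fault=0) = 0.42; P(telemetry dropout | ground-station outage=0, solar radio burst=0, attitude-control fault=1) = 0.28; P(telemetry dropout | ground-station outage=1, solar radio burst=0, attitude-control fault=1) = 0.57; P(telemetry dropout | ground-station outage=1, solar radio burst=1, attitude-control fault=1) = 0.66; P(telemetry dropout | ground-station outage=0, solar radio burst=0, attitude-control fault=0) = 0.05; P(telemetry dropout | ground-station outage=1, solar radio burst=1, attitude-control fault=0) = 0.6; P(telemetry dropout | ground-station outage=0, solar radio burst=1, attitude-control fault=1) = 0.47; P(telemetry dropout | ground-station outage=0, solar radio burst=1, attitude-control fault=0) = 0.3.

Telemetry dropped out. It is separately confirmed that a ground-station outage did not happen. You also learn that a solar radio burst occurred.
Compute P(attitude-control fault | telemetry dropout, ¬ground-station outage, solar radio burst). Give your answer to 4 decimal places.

P(attitude-control fault | telemetry dropout, ¬ground-station outage, solar radio burst) ≈ 0.0310

P(telemetry dropout | ¬ground-station outage, solar radio burst) = 0.3*0.98 + 0.47*0.02 = 0.294000 + 0.009400 = 0.303400
Of this, 0.009400 comes from 0.47*0.02 (the attitude-control fault=true cases).
So P(attitude-control fault | telemetry dropout, ¬ground-station outage, solar radio burst) = 0.009400/0.303400 ≈ 0.0310.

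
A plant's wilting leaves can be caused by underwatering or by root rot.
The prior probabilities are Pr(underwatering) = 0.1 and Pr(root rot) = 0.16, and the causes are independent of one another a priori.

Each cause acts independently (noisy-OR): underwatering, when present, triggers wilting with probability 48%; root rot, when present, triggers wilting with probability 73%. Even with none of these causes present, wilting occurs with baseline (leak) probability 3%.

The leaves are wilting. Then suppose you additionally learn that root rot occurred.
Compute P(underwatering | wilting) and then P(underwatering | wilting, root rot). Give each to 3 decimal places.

Under noisy-OR, P(wilting | causes) = 1 − (1−0.03)·∏(1−qᵢ) over the active causes.
For the numerator, keep only underwatering=true terms: 0.041630 + 0.013821 = 0.055451
Normalizer over all consistent configurations: 0.03×0.9×0.84 + 0.7381×0.9×0.16 + 0.4956×0.1×0.84 + 0.863812×0.1×0.16 = 0.184417
P(underwatering | wilting) = 0.055451/0.184417 ≈ 0.301

With the extra evidence:
P(wilting | root rot) = 0.7381*0.9 + 0.863812*0.1 = 0.664290 + 0.086381 = 0.750671
The underwatering-present share is 0.863812*0.1 = 0.086381.
Hence the posterior is 0.086381/0.750671 ≈ 0.115.

P(underwatering | wilting) ≈ 0.301; P(underwatering | wilting, root rot) ≈ 0.115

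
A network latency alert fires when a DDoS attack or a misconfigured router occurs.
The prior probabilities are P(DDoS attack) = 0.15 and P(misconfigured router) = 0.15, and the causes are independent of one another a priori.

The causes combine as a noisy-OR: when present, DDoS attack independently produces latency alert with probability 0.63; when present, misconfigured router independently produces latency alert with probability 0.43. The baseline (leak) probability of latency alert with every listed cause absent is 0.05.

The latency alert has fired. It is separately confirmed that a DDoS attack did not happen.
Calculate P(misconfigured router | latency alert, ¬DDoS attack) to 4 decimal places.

Under noisy-OR, P(latency alert | causes) = 1 − (1−0.05)·∏(1−qᵢ) over the active causes.
P(latency alert | ¬DDoS attack) = 0.05·0.85 + 0.4585·0.15 = 0.042500 + 0.068775 = 0.111275
The misconfigured router-present share is 0.4585·0.15 = 0.068775.
P(misconfigured router | latency alert, ¬DDoS attack) = 0.068775 / 0.111275 ≈ 0.6181

P(misconfigured router | latency alert, ¬DDoS attack) ≈ 0.6181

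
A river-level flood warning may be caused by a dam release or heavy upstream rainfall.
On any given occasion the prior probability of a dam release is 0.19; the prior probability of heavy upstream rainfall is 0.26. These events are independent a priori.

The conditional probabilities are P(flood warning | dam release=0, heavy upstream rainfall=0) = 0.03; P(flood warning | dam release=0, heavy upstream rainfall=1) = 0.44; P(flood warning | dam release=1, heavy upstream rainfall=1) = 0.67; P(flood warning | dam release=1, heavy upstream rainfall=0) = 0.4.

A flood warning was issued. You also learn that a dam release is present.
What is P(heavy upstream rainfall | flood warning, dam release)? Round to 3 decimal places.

P(heavy upstream rainfall | flood warning, dam release) ≈ 0.370

By total probability over both values of heavy upstream rainfall:
  P(flood warning | dam release) = 0.4×0.74 + 0.67×0.26
        = 0.296000 + 0.174200 = 0.470200
Keeping only the heavy upstream rainfall-present terms gives 0.174200, so
  P(heavy upstream rainfall | flood warning, dam release) = 0.174200 / 0.470200 ≈ 0.370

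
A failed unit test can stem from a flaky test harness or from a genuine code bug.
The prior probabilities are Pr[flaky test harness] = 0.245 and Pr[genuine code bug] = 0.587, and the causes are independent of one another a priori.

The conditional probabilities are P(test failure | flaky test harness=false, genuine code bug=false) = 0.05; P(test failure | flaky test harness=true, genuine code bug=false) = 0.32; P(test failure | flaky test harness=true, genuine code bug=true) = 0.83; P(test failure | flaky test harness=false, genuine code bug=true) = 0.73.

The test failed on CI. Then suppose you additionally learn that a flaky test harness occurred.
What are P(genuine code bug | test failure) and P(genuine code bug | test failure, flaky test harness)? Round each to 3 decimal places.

P(genuine code bug | test failure) ≈ 0.902; P(genuine code bug | test failure, flaky test harness) ≈ 0.787

Weight on genuine code bug=true, given the evidence: 0.323525 + 0.119366 = 0.442891
Denominator P(test failure): 0.05×0.755×0.413 + 0.73×0.755×0.587 + 0.32×0.245×0.413 + 0.83×0.245×0.587 = 0.490861
P(genuine code bug | test failure) = 0.442891/0.490861 ≈ 0.902

Now condition on the additional information:
Sum P(test failure|·) weighted by the priors over both values of genuine code bug:
  P(test failure | flaky test harness) = 0.32·0.413 + 0.83·0.587
        = 0.132160 + 0.487210 = 0.619370
The terms with genuine code bug present sum to 0.487210, so
  P(genuine code bug | test failure, flaky test harness) = 0.487210 / 0.619370 ≈ 0.787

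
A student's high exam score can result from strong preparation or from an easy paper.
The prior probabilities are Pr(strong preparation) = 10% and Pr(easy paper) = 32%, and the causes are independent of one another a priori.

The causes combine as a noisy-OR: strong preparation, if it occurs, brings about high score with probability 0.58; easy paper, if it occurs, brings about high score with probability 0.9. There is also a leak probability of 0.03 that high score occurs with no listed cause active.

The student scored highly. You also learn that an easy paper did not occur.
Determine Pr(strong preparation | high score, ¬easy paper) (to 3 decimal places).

Under noisy-OR, P(high score | causes) = 1 − (1−0.03)·∏(1−qᵢ) over the active causes.
For the numerator, keep only strong preparation=true terms: 0.5926*0.1 = 0.059260
Denominator P(high score | ¬easy paper): 0.03*0.9 + 0.5926*0.1 = 0.086260
Posterior = 0.059260 / 0.086260 ≈ 0.687

Pr(strong preparation | high score, ¬easy paper) ≈ 0.687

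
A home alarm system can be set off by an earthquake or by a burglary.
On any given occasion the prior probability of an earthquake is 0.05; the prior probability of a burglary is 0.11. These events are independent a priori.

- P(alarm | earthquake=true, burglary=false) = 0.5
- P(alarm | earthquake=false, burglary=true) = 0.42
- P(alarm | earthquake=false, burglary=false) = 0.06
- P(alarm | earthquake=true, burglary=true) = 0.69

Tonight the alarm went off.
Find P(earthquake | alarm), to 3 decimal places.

P(earthquake | alarm) ≈ 0.216

Enumerate the 4 (earthquake, burglary) configurations and weight by the priors:
  P(alarm) = 0.06×0.95×0.89 + 0.42×0.95×0.11 + 0.5×0.05×0.89 + 0.69×0.05×0.11
        = 0.050730 + 0.043890 + 0.022250 + 0.003795 = 0.120665
The terms with earthquake present sum to 0.026045, so
  P(earthquake | alarm) = 0.026045 / 0.120665 ≈ 0.216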